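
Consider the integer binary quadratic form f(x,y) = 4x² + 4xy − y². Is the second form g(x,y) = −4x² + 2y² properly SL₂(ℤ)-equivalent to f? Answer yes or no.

D₁ = 32, D₂ = 32
river cycle of f (length 2): (-1, 4, 4), (4, 4, -1)
river cycle of g (length 2): (2, 4, -2), (-2, 4, 2)
cycles differ ⇒ inequivalent

no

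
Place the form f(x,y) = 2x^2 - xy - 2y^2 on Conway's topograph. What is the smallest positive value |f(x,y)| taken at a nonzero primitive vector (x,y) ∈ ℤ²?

descent: ρ → (-2,1,2)  [lands on river]
river: ρ → (2,3,-1)
river: ρ → (-1,3,2)
river: ρ → (2,1,-2)
river: ρ → (-2,3,1)
river: ρ → (1,3,-2)
closes: descent 1, river 6
min |a| on river = 1

1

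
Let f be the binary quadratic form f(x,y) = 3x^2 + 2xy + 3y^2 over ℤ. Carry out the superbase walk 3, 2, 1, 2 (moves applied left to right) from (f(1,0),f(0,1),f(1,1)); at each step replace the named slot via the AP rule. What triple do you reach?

start (3,3,8) = (f(1,0),f(0,1),f(1,1))
replace slot 3: 2·(3+3) − 8 = 4 → (3,3,4)
replace slot 2: 2·(3+4) − 3 = 11 → (3,11,4)
replace slot 1: 2·(11+4) − 3 = 27 → (27,11,4)
replace slot 2: 2·(27+4) − 11 = 51 → (27,51,4)

27,51,4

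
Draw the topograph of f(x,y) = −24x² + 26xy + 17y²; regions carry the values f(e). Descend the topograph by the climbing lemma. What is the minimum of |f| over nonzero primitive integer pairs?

river: ρ → (17,42,-8)
river: ρ → (-8,38,27)
river: ρ → (27,16,-19)
river: ρ → (-19,22,24)
river: ρ → (24,26,-17)
river: ρ → (-17,42,8)
river: ρ → (8,38,-27)
river: ρ → (-27,16,19)
river: ρ → (19,22,-24)
river: ρ → (-24,26,17)
closes: descent 0, river 10
min |a| on river = 8

8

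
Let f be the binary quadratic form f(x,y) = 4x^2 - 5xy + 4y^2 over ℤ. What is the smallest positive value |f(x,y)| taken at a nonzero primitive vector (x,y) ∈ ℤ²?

translate: b→3 (≡-5 mod 8), so (4,-5,4)→(4,3,3)
flip: (4,3,3)→(3,-3,4)
translate: b→3 (≡-3 mod 6), so (3,-3,4)→(3,3,4)
reduced (well bottom): (3,3,4) with a≤c, −a<b≤a
well minimum = a = 3

3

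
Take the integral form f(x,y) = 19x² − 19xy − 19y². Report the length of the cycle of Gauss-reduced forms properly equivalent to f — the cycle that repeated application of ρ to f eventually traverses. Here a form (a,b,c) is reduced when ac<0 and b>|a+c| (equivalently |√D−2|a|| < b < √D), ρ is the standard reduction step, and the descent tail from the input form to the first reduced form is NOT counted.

D = 1805, ⌊√D⌋ = 42
descent: ρ → (-19,19,19)  [lands on river]
river: ρ → (19,19,-19)
ρ-cycle length = 2 (tail of 1 descent step not counted)

2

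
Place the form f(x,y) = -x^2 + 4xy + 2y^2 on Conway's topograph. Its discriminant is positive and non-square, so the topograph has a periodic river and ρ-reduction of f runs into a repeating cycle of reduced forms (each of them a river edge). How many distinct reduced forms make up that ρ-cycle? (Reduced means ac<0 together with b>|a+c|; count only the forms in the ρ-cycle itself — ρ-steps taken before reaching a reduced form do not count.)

D = 24, ⌊√D⌋ = 4
river: ρ → (2,4,-1)
river: ρ → (-1,4,2)
ρ-cycle length = 2 (tail of 0 descent steps not counted)

2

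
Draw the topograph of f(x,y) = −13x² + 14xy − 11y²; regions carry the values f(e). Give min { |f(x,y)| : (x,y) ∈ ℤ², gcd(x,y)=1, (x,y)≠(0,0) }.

translate: b→12 (≡-14 mod 26), so (13,-14,11)→(13,12,10)
flip: (13,12,10)→(10,-12,13)
translate: b→8 (≡-12 mod 20), so (10,-12,13)→(10,8,11)
reduced (well bottom): (10,8,11) with a≤c, −a<b≤a
well minimum |f| = |-10| = 10 (negative-definite)

10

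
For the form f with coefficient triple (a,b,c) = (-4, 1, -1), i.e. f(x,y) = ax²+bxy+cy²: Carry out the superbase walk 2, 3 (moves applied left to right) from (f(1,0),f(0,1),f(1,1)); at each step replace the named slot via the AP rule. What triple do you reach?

start (-4,-1,-4) = (f(1,0),f(0,1),f(1,1))
replace slot 2: 2·((-4)+(-4)) − (-1) = -15 → (-4,-15,-4)
replace slot 3: 2·((-4)+(-15)) − (-4) = -34 → (-4,-15,-34)

-4,-15,-34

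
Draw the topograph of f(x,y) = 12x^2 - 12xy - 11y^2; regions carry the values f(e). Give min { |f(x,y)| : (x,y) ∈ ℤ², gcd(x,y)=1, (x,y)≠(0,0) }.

descent: ρ → (-11,12,12)  [lands on river]
river: ρ → (12,12,-11)
river: ρ → (-11,10,13)
river: ρ → (13,16,-8)
river: ρ → (-8,16,13)
river: ρ → (13,10,-11)
closes: descent 1, river 6
min |a| on river = 8

8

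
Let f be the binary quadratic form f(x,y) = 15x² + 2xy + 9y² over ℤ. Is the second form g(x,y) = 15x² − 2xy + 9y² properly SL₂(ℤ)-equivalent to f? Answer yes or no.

D₁ = -536, D₂ = -536
f: flip: (15,2,9)→(9,-2,15)
f: reduced (well bottom): (9,-2,15) with a≤c, −a<b≤a
g: flip: (15,-2,9)→(9,2,15)
g: reduced (well bottom): (9,2,15) with a≤c, −a<b≤a
reduced forms (9, -2, 15) vs (9, 2, 15) ⇒ inequivalent

no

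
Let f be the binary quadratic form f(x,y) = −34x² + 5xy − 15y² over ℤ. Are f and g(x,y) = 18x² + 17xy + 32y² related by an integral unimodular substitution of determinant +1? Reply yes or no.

D₁ = -2015, D₂ = -2015
f is negative-definite; reduce −f:
−f: flip: (34,-5,15)→(15,5,34)
−f: reduced (well bottom): (15,5,34) with a≤c, −a<b≤a
flip sign back: reduced form of f is (-15,-5,-34)
g: reduced (well bottom): (18,17,32) with a≤c, −a<b≤a
reduced forms (-15, -5, -34) vs (18, 17, 32) ⇒ inequivalent

no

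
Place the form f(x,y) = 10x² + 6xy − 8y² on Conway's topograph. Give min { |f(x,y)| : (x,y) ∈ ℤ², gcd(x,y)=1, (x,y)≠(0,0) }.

river: ρ → (-8,10,8)
river: ρ → (8,6,-10)
river: ρ → (-10,14,4)
river: ρ → (4,18,-2)
river: ρ → (-2,18,4)
river: ρ → (4,14,-10)
river: ρ → (-10,6,8)
river: ρ → (8,10,-8)
river: ρ → (-8,6,10)
river: ρ → (10,14,-4)
river: ρ → (-4,18,2)
river: ρ → (2,18,-4)
river: ρ → (-4,14,10)
river: ρ → (10,6,-8)
closes: descent 0, river 14
min |a| on river = 2

2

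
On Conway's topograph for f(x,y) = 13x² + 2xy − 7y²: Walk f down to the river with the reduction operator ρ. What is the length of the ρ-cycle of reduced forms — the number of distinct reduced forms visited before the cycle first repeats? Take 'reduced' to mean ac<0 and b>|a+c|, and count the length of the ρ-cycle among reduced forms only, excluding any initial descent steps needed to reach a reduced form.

D = 368, ⌊√D⌋ = 19
descent: ρ → (-7,12,8)  [lands on river]
river: ρ → (8,4,-11)
river: ρ → (-11,18,1)
river: ρ → (1,18,-11)
river: ρ → (-11,4,8)
river: ρ → (8,12,-7)
river: ρ → (-7,16,4)
river: ρ → (4,16,-7)
ρ-cycle length = 8 (tail of 1 descent step not counted)

8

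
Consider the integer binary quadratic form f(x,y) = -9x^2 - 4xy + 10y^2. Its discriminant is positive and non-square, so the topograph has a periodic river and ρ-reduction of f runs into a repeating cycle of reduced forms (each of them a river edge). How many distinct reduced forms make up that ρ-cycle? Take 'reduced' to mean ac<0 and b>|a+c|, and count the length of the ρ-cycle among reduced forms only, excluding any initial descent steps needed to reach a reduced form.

D = 376, ⌊√D⌋ = 19
descent: ρ → (10,4,-9)  [lands on river]
river: ρ → (-9,14,5)
river: ρ → (5,16,-6)
river: ρ → (-6,8,13)
river: ρ → (13,18,-1)
river: ρ → (-1,18,13)
river: ρ → (13,8,-6)
river: ρ → (-6,16,5)
river: ρ → (5,14,-9)
river: ρ → (-9,4,10)
river: ρ → (10,16,-3)
river: ρ → (-3,14,15)
river: ρ → (15,16,-2)
river: ρ → (-2,16,15)
river: ρ → (15,14,-3)
river: ρ → (-3,16,10)
ρ-cycle length = 16 (tail of 1 descent step not counted)

16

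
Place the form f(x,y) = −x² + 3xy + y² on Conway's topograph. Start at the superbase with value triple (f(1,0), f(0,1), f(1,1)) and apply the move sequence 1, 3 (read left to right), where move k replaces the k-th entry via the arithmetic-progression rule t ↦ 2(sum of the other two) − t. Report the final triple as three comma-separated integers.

start (-1,1,3) = (f(1,0),f(0,1),f(1,1))
replace slot 1: 2·(1+3) − (-1) = 9 → (9,1,3)
replace slot 3: 2·(9+1) − 3 = 17 → (9,1,17)

9,1,17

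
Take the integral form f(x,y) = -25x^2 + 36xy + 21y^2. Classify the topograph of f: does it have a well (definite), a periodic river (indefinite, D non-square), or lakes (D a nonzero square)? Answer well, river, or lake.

D = b²−4ac = 36² − 4·(-25)·21 = 3396
D > 0 non-square ⇒ indefinite ⇒ periodic river

river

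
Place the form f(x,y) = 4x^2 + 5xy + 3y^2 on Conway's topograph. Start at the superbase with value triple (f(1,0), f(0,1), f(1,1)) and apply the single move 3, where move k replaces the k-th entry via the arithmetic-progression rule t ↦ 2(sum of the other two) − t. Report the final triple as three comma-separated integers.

start (4,3,12) = (f(1,0),f(0,1),f(1,1))
replace slot 3: 2·(4+3) − 12 = 2 → (4,3,2)

4,3,2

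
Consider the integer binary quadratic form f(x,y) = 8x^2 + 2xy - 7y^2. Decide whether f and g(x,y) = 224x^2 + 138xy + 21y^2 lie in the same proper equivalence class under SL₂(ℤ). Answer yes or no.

D₁ = 228, D₂ = 228
river cycle of f (length 6): (-7, 12, 3), (3, 12, -7), (-7, 2, 8), (8, 14, -1), (-1, 14, 8), (8, 2, -7)
river cycle of g (length 6): (-1, 14, 8), (8, 2, -7), (-7, 12, 3), (3, 12, -7), (-7, 2, 8), (8, 14, -1)
cycles coincide ⇒ equivalent

yes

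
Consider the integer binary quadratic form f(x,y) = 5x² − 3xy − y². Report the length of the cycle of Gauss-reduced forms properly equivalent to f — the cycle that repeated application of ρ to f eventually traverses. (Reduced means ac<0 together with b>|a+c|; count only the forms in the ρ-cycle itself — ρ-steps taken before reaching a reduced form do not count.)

D = 29, ⌊√D⌋ = 5
descent: ρ → (-1,5,1)  [lands on river]
river: ρ → (1,5,-1)
ρ-cycle length = 2 (tail of 1 descent step not counted)

2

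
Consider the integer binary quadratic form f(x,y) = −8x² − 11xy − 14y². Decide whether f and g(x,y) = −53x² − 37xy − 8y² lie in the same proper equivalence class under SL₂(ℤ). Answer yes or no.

D₁ = -327, D₂ = -327
f is negative-definite; reduce −f:
−f: translate: b→-5 (≡11 mod 16), so (8,11,14)→(8,-5,11)
−f: reduced (well bottom): (8,-5,11) with a≤c, −a<b≤a
flip sign back: reduced form of f is (-8,5,-11)
g is negative-definite; reduce −g:
−g: flip: (53,37,8)→(8,-37,53)
−g: translate: b→-5 (≡-37 mod 16), so (8,-37,53)→(8,-5,11)
−g: reduced (well bottom): (8,-5,11) with a≤c, −a<b≤a
flip sign back: reduced form of g is (-8,5,-11)
reduced forms (-8, 5, -11) vs (-8, 5, -11) ⇒ equivalent

yes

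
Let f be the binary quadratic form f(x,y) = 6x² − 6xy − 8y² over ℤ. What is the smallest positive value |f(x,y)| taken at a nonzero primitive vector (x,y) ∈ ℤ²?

descent: ρ → (-8,6,6)  [lands on river]
river: ρ → (6,6,-8)
river: ρ → (-8,10,4)
river: ρ → (4,14,-2)
river: ρ → (-2,14,4)
river: ρ → (4,10,-8)
closes: descent 1, river 6
min |a| on river = 2

2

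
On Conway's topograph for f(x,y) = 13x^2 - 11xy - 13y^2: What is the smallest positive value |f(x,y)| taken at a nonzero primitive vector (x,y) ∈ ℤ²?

descent: ρ → (-13,11,13)  [lands on river]
river: ρ → (13,15,-11)
river: ρ → (-11,7,17)
river: ρ → (17,27,-1)
river: ρ → (-1,27,17)
river: ρ → (17,7,-11)
river: ρ → (-11,15,13)
river: ρ → (13,11,-13)
river: ρ → (-13,15,11)
river: ρ → (11,7,-17)
river: ρ → (-17,27,1)
river: ρ → (1,27,-17)
river: ρ → (-17,7,11)
river: ρ → (11,15,-13)
closes: descent 1, river 14
min |a| on river = 1

1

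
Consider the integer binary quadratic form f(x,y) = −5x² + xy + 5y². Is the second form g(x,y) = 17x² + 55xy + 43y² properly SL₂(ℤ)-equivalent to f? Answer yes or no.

D₁ = 101, D₂ = 101
river cycle of f (length 6): (5, 9, -1), (-1, 9, 5), (5, 1, -5), (-5, 9, 1), (1, 9, -5), (-5, 1, 5)
river cycle of g (length 6): (5, 9, -1), (-1, 9, 5), (5, 1, -5), (-5, 9, 1), (1, 9, -5), (-5, 1, 5)
cycles coincide ⇒ equivalent

yes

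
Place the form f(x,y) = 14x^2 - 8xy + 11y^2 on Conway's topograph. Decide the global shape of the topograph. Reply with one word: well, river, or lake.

D = b²−4ac = (-8)² − 4·14·11 = -552
D < 0 ⇒ definite ⇒ every region one sign ⇒ single well

well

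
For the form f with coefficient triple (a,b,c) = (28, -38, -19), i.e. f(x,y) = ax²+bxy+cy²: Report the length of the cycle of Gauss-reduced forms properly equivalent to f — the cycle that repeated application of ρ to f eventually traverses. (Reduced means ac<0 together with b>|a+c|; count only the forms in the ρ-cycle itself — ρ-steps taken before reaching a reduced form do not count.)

D = 3572, ⌊√D⌋ = 59
descent: ρ → (-19,38,28)  [lands on river]
river: ρ → (28,18,-29)
river: ρ → (-29,40,17)
river: ρ → (17,28,-41)
river: ρ → (-41,54,4)
river: ρ → (4,58,-13)
river: ρ → (-13,46,28)
river: ρ → (28,10,-31)
river: ρ → (-31,52,7)
river: ρ → (7,46,-52)
river: ρ → (-52,58,1)
river: ρ → (1,58,-52)
river: ρ → (-52,46,7)
river: ρ → (7,52,-31)
river: ρ → (-31,10,28)
river: ρ → (28,46,-13)
river: ρ → (-13,58,4)
river: ρ → (4,54,-41)
river: ρ → (-41,28,17)
river: ρ → (17,40,-29)
river: ρ → (-29,18,28)
river: ρ → (28,38,-19)
ρ-cycle length = 22 (tail of 1 descent step not counted)

22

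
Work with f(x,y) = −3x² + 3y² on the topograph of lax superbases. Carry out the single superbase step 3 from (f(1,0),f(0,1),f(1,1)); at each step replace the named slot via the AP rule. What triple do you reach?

start (-3,3,0) = (f(1,0),f(0,1),f(1,1))
replace slot 3: 2·((-3)+3) − 0 = 0 → (-3,3,0)

-3,3,0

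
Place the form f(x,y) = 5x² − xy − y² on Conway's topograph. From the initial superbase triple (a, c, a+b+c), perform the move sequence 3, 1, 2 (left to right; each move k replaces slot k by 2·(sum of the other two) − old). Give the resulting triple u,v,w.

start (5,-1,3) = (f(1,0),f(0,1),f(1,1))
replace slot 3: 2·(5+(-1)) − 3 = 5 → (5,-1,5)
replace slot 1: 2·((-1)+5) − 5 = 3 → (3,-1,5)
replace slot 2: 2·(3+5) − (-1) = 17 → (3,17,5)

3,17,5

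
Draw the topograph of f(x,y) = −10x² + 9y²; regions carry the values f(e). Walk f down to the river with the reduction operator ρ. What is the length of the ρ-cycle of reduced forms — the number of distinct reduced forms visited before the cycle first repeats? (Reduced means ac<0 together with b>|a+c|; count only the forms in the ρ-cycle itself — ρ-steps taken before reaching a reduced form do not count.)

D = 360, ⌊√D⌋ = 18
descent: ρ → (9,18,-1)  [lands on river]
river: ρ → (-1,18,9)
ρ-cycle length = 2 (tail of 1 descent step not counted)

2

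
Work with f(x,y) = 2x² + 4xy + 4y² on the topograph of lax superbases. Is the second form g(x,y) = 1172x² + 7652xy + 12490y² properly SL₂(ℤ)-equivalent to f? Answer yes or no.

D₁ = -16, D₂ = -16
f: translate: b→0 (≡4 mod 4), so (2,4,4)→(2,0,2)
f: reduced (well bottom): (2,0,2) with a≤c, −a<b≤a
g: translate: b→620 (≡7652 mod 2344), so (1172,7652,12490)→(1172,620,82)
g: flip: (1172,620,82)→(82,-620,1172)
g: translate: b→36 (≡-620 mod 164), so (82,-620,1172)→(82,36,4)
g: flip: (82,36,4)→(4,-36,82)
g: translate: b→4 (≡-36 mod 8), so (4,-36,82)→(4,4,2)
g: flip: (4,4,2)→(2,-4,4)
g: translate: b→0 (≡-4 mod 4), so (2,-4,4)→(2,0,2)
g: reduced (well bottom): (2,0,2) with a≤c, −a<b≤a
reduced forms (2, 0, 2) vs (2, 0, 2) ⇒ equivalent

yes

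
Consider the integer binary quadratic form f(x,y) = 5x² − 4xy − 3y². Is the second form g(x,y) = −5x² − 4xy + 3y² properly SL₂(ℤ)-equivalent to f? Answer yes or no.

D₁ = 76, D₂ = 76
river cycle of f (length 6): (-3, 4, 5), (5, 6, -2), (-2, 6, 5), (5, 4, -3), (-3, 8, 1), (1, 8, -3)
river cycle of g (length 6): (3, 4, -5), (-5, 6, 2), (2, 6, -5), (-5, 4, 3), (3, 8, -1), (-1, 8, 3)
cycles differ ⇒ inequivalent

no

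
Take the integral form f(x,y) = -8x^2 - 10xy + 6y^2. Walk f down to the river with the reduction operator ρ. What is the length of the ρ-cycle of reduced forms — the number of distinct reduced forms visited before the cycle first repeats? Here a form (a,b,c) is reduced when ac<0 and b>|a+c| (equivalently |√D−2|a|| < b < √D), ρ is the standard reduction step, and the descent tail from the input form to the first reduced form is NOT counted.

D = 292, ⌊√D⌋ = 17
descent: ρ → (6,10,-8)  [lands on river]
river: ρ → (-8,6,8)
river: ρ → (8,10,-6)
river: ρ → (-6,14,4)
river: ρ → (4,10,-12)
river: ρ → (-12,14,2)
river: ρ → (2,14,-12)
river: ρ → (-12,10,4)
river: ρ → (4,14,-6)
river: ρ → (-6,10,8)
river: ρ → (8,6,-8)
river: ρ → (-8,10,6)
river: ρ → (6,14,-4)
river: ρ → (-4,10,12)
river: ρ → (12,14,-2)
river: ρ → (-2,14,12)
river: ρ → (12,10,-4)
river: ρ → (-4,14,6)
ρ-cycle length = 18 (tail of 1 descent step not counted)

18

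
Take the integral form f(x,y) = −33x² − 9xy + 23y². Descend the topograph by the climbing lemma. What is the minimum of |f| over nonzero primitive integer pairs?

descent: ρ → (23,55,-1)  [lands on river]
river: ρ → (-1,55,23)
river: ρ → (23,37,-19)
river: ρ → (-19,39,21)
river: ρ → (21,45,-13)
river: ρ → (-13,33,39)
river: ρ → (39,45,-7)
river: ρ → (-7,53,11)
river: ρ → (11,35,-43)
river: ρ → (-43,51,3)
river: ρ → (3,51,-43)
river: ρ → (-43,35,11)
river: ρ → (11,53,-7)
river: ρ → (-7,45,39)
river: ρ → (39,33,-13)
river: ρ → (-13,45,21)
river: ρ → (21,39,-19)
river: ρ → (-19,37,23)
closes: descent 1, river 18
min |a| on river = 1

1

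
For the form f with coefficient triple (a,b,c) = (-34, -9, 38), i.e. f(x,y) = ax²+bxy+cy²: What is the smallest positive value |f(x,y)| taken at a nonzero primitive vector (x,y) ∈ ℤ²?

descent: ρ → (38,9,-34)  [lands on river]
river: ρ → (-34,59,13)
river: ρ → (13,71,-4)
river: ρ → (-4,65,64)
river: ρ → (64,63,-5)
river: ρ → (-5,67,38)
closes: descent 1, river 6
min |a| on river = 4

4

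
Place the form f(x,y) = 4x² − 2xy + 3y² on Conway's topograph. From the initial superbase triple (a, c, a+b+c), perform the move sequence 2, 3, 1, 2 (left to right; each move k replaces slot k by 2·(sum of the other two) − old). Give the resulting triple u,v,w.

start (4,3,5) = (f(1,0),f(0,1),f(1,1))
replace slot 2: 2·(4+5) − 3 = 15 → (4,15,5)
replace slot 3: 2·(4+15) − 5 = 33 → (4,15,33)
replace slot 1: 2·(15+33) − 4 = 92 → (92,15,33)
replace slot 2: 2·(92+33) − 15 = 235 → (92,235,33)

92,235,33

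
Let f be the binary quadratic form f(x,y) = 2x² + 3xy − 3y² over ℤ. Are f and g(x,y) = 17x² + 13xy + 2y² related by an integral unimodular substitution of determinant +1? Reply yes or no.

D₁ = 33, D₂ = 33
river cycle of f (length 4): (-3, 3, 2), (2, 5, -1), (-1, 5, 2), (2, 3, -3)
river cycle of g (length 4): (2, 3, -3), (-3, 3, 2), (2, 5, -1), (-1, 5, 2)
cycles coincide ⇒ equivalent

yes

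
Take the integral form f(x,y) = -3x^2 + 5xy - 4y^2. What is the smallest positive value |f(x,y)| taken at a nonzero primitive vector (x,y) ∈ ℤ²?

translate: b→1 (≡-5 mod 6), so (3,-5,4)→(3,1,2)
flip: (3,1,2)→(2,-1,3)
reduced (well bottom): (2,-1,3) with a≤c, −a<b≤a
well minimum |f| = |-2| = 2 (negative-definite)

2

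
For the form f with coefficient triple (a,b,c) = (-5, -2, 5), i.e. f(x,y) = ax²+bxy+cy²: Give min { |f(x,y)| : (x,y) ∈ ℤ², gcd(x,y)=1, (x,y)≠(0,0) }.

descent: ρ → (5,2,-5)  [lands on river]
river: ρ → (-5,8,2)
river: ρ → (2,8,-5)
river: ρ → (-5,2,5)
river: ρ → (5,8,-2)
river: ρ → (-2,8,5)
closes: descent 1, river 6
min |a| on river = 2

2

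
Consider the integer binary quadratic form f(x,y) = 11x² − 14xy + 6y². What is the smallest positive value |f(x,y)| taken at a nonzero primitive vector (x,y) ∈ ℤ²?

translate: b→8 (≡-14 mod 22), so (11,-14,6)→(11,8,3)
flip: (11,8,3)→(3,-8,11)
translate: b→-2 (≡-8 mod 6), so (3,-8,11)→(3,-2,6)
reduced (well bottom): (3,-2,6) with a≤c, −a<b≤a
well minimum = a = 3

3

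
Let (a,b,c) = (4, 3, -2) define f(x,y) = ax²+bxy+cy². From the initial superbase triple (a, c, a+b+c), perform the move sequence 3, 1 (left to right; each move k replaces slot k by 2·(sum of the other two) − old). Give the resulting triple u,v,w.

start (4,-2,5) = (f(1,0),f(0,1),f(1,1))
replace slot 3: 2·(4+(-2)) − 5 = -1 → (4,-2,-1)
replace slot 1: 2·((-2)+(-1)) − 4 = -10 → (-10,-2,-1)

-10,-2,-1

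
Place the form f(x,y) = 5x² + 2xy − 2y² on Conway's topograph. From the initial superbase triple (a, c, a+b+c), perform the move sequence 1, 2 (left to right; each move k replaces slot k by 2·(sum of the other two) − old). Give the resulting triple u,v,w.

start (5,-2,5) = (f(1,0),f(0,1),f(1,1))
replace slot 1: 2·((-2)+5) − 5 = 1 → (1,-2,5)
replace slot 2: 2·(1+5) − (-2) = 14 → (1,14,5)

1,14,5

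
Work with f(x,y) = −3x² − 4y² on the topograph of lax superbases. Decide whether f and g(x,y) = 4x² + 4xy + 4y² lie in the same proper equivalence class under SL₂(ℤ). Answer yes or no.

D₁ = -48, D₂ = -48
f is negative-definite; reduce −f:
−f: reduced (well bottom): (3,0,4) with a≤c, −a<b≤a
flip sign back: reduced form of f is (-3,0,-4)
g: reduced (well bottom): (4,4,4) with a≤c, −a<b≤a
reduced forms (-3, 0, -4) vs (4, 4, 4) ⇒ inequivalent

no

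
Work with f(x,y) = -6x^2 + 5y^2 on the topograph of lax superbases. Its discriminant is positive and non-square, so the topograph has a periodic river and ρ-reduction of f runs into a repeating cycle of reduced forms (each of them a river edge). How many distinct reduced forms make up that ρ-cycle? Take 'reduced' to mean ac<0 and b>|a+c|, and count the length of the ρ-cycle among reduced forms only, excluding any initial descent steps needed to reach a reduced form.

D = 120, ⌊√D⌋ = 10
descent: ρ → (5,10,-1)  [lands on river]
river: ρ → (-1,10,5)
ρ-cycle length = 2 (tail of 1 descent step not counted)

2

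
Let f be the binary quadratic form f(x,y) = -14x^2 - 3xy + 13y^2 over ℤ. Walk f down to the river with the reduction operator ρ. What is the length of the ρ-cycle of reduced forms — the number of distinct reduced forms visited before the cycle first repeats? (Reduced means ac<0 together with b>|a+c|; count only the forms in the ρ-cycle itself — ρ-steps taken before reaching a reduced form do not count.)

D = 737, ⌊√D⌋ = 27
descent: ρ → (13,3,-14)  [lands on river]
river: ρ → (-14,25,2)
river: ρ → (2,27,-1)
river: ρ → (-1,27,2)
river: ρ → (2,25,-14)
river: ρ → (-14,3,13)
river: ρ → (13,23,-4)
river: ρ → (-4,25,7)
river: ρ → (7,17,-16)
river: ρ → (-16,15,8)
river: ρ → (8,17,-14)
river: ρ → (-14,11,11)
river: ρ → (11,11,-14)
river: ρ → (-14,17,8)
river: ρ → (8,15,-16)
river: ρ → (-16,17,7)
river: ρ → (7,25,-4)
river: ρ → (-4,23,13)
ρ-cycle length = 18 (tail of 1 descent step not counted)

18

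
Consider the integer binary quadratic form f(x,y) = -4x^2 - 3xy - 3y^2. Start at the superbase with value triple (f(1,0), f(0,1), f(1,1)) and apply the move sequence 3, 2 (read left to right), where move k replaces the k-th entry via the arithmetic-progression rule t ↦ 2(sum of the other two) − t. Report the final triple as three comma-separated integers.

start (-4,-3,-10) = (f(1,0),f(0,1),f(1,1))
replace slot 3: 2·((-4)+(-3)) − (-10) = -4 → (-4,-3,-4)
replace slot 2: 2·((-4)+(-4)) − (-3) = -13 → (-4,-13,-4)

-4,-13,-4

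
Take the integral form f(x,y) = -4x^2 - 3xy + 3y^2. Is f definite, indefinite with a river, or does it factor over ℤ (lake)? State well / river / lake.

D = b²−4ac = (-3)² − 4·(-4)·3 = 57
D > 0 non-square ⇒ indefinite ⇒ periodic river

river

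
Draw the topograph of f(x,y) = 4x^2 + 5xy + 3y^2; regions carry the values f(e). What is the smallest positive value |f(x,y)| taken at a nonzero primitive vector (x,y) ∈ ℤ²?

translate: b→-3 (≡5 mod 8), so (4,5,3)→(4,-3,2)
flip: (4,-3,2)→(2,3,4)
translate: b→-1 (≡3 mod 4), so (2,3,4)→(2,-1,3)
reduced (well bottom): (2,-1,3) with a≤c, −a<b≤a
well minimum = a = 2

2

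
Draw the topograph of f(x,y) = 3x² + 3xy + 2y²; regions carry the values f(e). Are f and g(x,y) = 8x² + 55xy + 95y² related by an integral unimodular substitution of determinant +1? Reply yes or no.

D₁ = -15, D₂ = -15
f: flip: (3,3,2)→(2,-3,3)
f: translate: b→1 (≡-3 mod 4), so (2,-3,3)→(2,1,2)
f: reduced (well bottom): (2,1,2) with a≤c, −a<b≤a
g: translate: b→7 (≡55 mod 16), so (8,55,95)→(8,7,2)
g: flip: (8,7,2)→(2,-7,8)
g: translate: b→1 (≡-7 mod 4), so (2,-7,8)→(2,1,2)
g: reduced (well bottom): (2,1,2) with a≤c, −a<b≤a
reduced forms (2, 1, 2) vs (2, 1, 2) ⇒ equivalent

yes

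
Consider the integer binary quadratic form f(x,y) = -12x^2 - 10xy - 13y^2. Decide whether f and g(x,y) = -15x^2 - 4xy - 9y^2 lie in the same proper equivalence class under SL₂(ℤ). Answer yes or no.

D₁ = -524, D₂ = -524
f is negative-definite; reduce −f:
−f: reduced (well bottom): (12,10,13) with a≤c, −a<b≤a
flip sign back: reduced form of f is (-12,-10,-13)
g is negative-definite; reduce −g:
−g: flip: (15,4,9)→(9,-4,15)
−g: reduced (well bottom): (9,-4,15) with a≤c, −a<b≤a
flip sign back: reduced form of g is (-9,4,-15)
reduced forms (-12, -10, -13) vs (-9, 4, -15) ⇒ inequivalent

no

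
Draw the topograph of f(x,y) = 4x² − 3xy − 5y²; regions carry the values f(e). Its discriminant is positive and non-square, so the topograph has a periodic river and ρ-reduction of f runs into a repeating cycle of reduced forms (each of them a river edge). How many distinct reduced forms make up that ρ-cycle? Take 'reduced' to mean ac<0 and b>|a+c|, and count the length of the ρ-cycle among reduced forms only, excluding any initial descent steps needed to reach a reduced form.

D = 89, ⌊√D⌋ = 9
descent: ρ → (-5,3,4)  [lands on river]
river: ρ → (4,5,-4)
river: ρ → (-4,3,5)
river: ρ → (5,7,-2)
river: ρ → (-2,9,1)
river: ρ → (1,9,-2)
river: ρ → (-2,7,5)
river: ρ → (5,3,-4)
river: ρ → (-4,5,4)
river: ρ → (4,3,-5)
river: ρ → (-5,7,2)
river: ρ → (2,9,-1)
river: ρ → (-1,9,2)
river: ρ → (2,7,-5)
ρ-cycle length = 14 (tail of 1 descent step not counted)

14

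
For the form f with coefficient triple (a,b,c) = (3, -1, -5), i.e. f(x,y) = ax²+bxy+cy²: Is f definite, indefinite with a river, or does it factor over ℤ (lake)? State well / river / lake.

D = b²−4ac = (-1)² − 4·3·(-5) = 61
D > 0 non-square ⇒ indefinite ⇒ periodic river

river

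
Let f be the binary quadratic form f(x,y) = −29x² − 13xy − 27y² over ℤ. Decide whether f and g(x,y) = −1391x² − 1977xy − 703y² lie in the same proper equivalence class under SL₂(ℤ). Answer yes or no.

D₁ = -2963, D₂ = -2963
f is negative-definite; reduce −f:
−f: flip: (29,13,27)→(27,-13,29)
−f: reduced (well bottom): (27,-13,29) with a≤c, −a<b≤a
flip sign back: reduced form of f is (-27,13,-29)
g is negative-definite; reduce −g:
−g: translate: b→-805 (≡1977 mod 2782), so (1391,1977,703)→(1391,-805,117)
−g: flip: (1391,-805,117)→(117,805,1391)
−g: translate: b→103 (≡805 mod 234), so (117,805,1391)→(117,103,29)
−g: flip: (117,103,29)→(29,-103,117)
−g: translate: b→13 (≡-103 mod 58), so (29,-103,117)→(29,13,27)
−g: flip: (29,13,27)→(27,-13,29)
−g: reduced (well bottom): (27,-13,29) with a≤c, −a<b≤a
flip sign back: reduced form of g is (-27,13,-29)
reduced forms (-27, 13, -29) vs (-27, 13, -29) ⇒ equivalent

yes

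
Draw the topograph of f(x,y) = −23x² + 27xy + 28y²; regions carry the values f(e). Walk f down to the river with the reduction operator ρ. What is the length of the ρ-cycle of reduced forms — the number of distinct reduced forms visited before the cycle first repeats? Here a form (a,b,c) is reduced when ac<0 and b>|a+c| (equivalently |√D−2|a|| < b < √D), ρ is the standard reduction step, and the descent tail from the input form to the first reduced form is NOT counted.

D = 3305, ⌊√D⌋ = 57
river: ρ → (28,29,-22)
river: ρ → (-22,15,35)
river: ρ → (35,55,-2)
river: ρ → (-2,57,7)
river: ρ → (7,55,-10)
river: ρ → (-10,45,32)
river: ρ → (32,19,-23)
river: ρ → (-23,27,28)
ρ-cycle length = 8 (tail of 0 descent steps not counted)

8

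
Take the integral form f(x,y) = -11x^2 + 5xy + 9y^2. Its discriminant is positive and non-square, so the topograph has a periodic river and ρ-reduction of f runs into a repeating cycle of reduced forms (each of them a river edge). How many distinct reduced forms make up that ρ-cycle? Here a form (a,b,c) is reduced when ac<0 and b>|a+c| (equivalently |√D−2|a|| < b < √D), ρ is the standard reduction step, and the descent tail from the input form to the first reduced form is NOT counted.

D = 421, ⌊√D⌋ = 20
river: ρ → (9,13,-7)
river: ρ → (-7,15,7)
river: ρ → (7,13,-9)
river: ρ → (-9,5,11)
river: ρ → (11,17,-3)
river: ρ → (-3,19,5)
river: ρ → (5,11,-15)
river: ρ → (-15,19,1)
river: ρ → (1,19,-15)
river: ρ → (-15,11,5)
river: ρ → (5,19,-3)
river: ρ → (-3,17,11)
river: ρ → (11,5,-9)
river: ρ → (-9,13,7)
river: ρ → (7,15,-7)
river: ρ → (-7,13,9)
river: ρ → (9,5,-11)
river: ρ → (-11,17,3)
river: ρ → (3,19,-5)
river: ρ → (-5,11,15)
river: ρ → (15,19,-1)
river: ρ → (-1,19,15)
river: ρ → (15,11,-5)
river: ρ → (-5,19,3)
river: ρ → (3,17,-11)
river: ρ → (-11,5,9)
ρ-cycle length = 26 (tail of 0 descent steps not counted)

26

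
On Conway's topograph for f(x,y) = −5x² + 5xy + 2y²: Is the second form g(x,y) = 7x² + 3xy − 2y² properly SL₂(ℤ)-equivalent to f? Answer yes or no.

D₁ = 65, D₂ = 65
river cycle of f (length 6): (2, 7, -2), (-2, 5, 5), (5, 5, -2), (-2, 7, 2), (2, 5, -5), (-5, 5, 2)
river cycle of g (length 6): (-2, 5, 5), (5, 5, -2), (-2, 7, 2), (2, 5, -5), (-5, 5, 2), (2, 7, -2)
cycles coincide ⇒ equivalent

yes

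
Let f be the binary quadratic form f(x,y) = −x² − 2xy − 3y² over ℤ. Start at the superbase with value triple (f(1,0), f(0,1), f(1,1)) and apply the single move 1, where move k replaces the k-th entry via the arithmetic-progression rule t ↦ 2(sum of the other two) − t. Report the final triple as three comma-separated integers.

start (-1,-3,-6) = (f(1,0),f(0,1),f(1,1))
replace slot 1: 2·((-3)+(-6)) − (-1) = -17 → (-17,-3,-6)

-17,-3,-6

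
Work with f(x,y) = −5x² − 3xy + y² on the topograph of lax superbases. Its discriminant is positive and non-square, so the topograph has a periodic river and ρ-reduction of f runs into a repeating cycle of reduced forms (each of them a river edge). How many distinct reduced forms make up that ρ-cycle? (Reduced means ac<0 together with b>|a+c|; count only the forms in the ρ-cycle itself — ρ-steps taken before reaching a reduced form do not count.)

D = 29, ⌊√D⌋ = 5
descent: ρ → (1,5,-1)  [lands on river]
river: ρ → (-1,5,1)
ρ-cycle length = 2 (tail of 1 descent step not counted)

2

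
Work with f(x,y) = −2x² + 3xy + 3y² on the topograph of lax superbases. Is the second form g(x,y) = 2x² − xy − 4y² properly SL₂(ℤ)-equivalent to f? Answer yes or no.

D₁ = 33, D₂ = 33
river cycle of f (length 4): (3, 3, -2), (-2, 5, 1), (1, 5, -2), (-2, 3, 3)
river cycle of g (length 4): (2, 3, -3), (-3, 3, 2), (2, 5, -1), (-1, 5, 2)
cycles differ ⇒ inequivalent

no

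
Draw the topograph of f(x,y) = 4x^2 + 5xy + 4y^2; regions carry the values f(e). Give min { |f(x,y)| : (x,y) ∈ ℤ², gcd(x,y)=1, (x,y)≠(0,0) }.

translate: b→-3 (≡5 mod 8), so (4,5,4)→(4,-3,3)
flip: (4,-3,3)→(3,3,4)
reduced (well bottom): (3,3,4) with a≤c, −a<b≤a
well minimum = a = 3

3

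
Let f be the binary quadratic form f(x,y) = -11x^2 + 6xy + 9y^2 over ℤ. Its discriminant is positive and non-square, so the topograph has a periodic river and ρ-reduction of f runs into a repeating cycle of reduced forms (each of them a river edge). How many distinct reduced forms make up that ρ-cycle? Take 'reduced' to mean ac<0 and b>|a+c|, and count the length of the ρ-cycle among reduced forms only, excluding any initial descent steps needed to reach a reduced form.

D = 432, ⌊√D⌋ = 20
river: ρ → (9,12,-8)
river: ρ → (-8,20,1)
river: ρ → (1,20,-8)
river: ρ → (-8,12,9)
river: ρ → (9,6,-11)
river: ρ → (-11,16,4)
river: ρ → (4,16,-11)
river: ρ → (-11,6,9)
ρ-cycle length = 8 (tail of 0 descent steps not counted)

8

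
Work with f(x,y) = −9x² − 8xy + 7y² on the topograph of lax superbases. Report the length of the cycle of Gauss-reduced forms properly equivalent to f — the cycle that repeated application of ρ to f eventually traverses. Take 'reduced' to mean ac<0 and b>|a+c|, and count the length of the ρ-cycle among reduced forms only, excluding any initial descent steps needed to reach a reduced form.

D = 316, ⌊√D⌋ = 17
descent: ρ → (7,8,-9)  [lands on river]
river: ρ → (-9,10,6)
river: ρ → (6,14,-5)
river: ρ → (-5,16,3)
river: ρ → (3,14,-10)
river: ρ → (-10,6,7)
ρ-cycle length = 6 (tail of 1 descent step not counted)

6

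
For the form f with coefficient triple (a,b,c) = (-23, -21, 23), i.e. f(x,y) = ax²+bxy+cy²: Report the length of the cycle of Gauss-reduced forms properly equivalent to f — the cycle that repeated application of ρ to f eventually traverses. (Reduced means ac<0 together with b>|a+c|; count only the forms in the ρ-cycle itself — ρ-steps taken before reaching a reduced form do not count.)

D = 2557, ⌊√D⌋ = 50
descent: ρ → (23,21,-23)  [lands on river]
river: ρ → (-23,25,21)
river: ρ → (21,17,-27)
river: ρ → (-27,37,11)
river: ρ → (11,29,-39)
river: ρ → (-39,49,1)
river: ρ → (1,49,-39)
river: ρ → (-39,29,11)
river: ρ → (11,37,-27)
river: ρ → (-27,17,21)
river: ρ → (21,25,-23)
river: ρ → (-23,21,23)
river: ρ → (23,25,-21)
river: ρ → (-21,17,27)
river: ρ → (27,37,-11)
river: ρ → (-11,29,39)
river: ρ → (39,49,-1)
river: ρ → (-1,49,39)
river: ρ → (39,29,-11)
river: ρ → (-11,37,27)
river: ρ → (27,17,-21)
river: ρ → (-21,25,23)
ρ-cycle length = 22 (tail of 1 descent step not counted)

22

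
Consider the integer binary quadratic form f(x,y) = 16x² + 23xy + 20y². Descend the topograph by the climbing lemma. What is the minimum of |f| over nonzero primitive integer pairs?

translate: b→-9 (≡23 mod 32), so (16,23,20)→(16,-9,13)
flip: (16,-9,13)→(13,9,16)
reduced (well bottom): (13,9,16) with a≤c, −a<b≤a
well minimum = a = 13

13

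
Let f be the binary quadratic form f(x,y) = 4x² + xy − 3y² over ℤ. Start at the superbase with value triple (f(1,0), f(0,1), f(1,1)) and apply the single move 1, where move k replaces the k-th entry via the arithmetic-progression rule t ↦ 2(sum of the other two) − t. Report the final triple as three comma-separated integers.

start (4,-3,2) = (f(1,0),f(0,1),f(1,1))
replace slot 1: 2·((-3)+2) − 4 = -6 → (-6,-3,2)

-6,-3,2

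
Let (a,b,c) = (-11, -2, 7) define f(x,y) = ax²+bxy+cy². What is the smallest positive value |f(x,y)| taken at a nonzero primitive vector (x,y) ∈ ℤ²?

descent: ρ → (7,16,-2)  [lands on river]
river: ρ → (-2,16,7)
river: ρ → (7,12,-6)
river: ρ → (-6,12,7)
closes: descent 1, river 4
min |a| on river = 2

2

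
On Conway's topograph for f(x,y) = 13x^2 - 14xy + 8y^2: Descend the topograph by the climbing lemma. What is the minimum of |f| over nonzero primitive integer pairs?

translate: b→12 (≡-14 mod 26), so (13,-14,8)→(13,12,7)
flip: (13,12,7)→(7,-12,13)
translate: b→2 (≡-12 mod 14), so (7,-12,13)→(7,2,8)
reduced (well bottom): (7,2,8) with a≤c, −a<b≤a
well minimum = a = 7

7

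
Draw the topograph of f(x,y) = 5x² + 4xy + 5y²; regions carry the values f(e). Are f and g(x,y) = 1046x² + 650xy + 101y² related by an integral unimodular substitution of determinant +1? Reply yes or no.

D₁ = -84, D₂ = -84
f: reduced (well bottom): (5,4,5) with a≤c, −a<b≤a
g: flip: (1046,650,101)→(101,-650,1046)
g: translate: b→-44 (≡-650 mod 202), so (101,-650,1046)→(101,-44,5)
g: flip: (101,-44,5)→(5,44,101)
g: translate: b→4 (≡44 mod 10), so (5,44,101)→(5,4,5)
g: reduced (well bottom): (5,4,5) with a≤c, −a<b≤a
reduced forms (5, 4, 5) vs (5, 4, 5) ⇒ equivalent

yes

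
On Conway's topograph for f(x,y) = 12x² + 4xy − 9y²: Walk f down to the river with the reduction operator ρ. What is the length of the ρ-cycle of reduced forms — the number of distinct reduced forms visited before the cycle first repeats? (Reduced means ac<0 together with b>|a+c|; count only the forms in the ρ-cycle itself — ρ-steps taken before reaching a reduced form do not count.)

D = 448, ⌊√D⌋ = 21
river: ρ → (-9,14,7)
river: ρ → (7,14,-9)
river: ρ → (-9,4,12)
river: ρ → (12,20,-1)
river: ρ → (-1,20,12)
river: ρ → (12,4,-9)
ρ-cycle length = 6 (tail of 0 descent steps not counted)

6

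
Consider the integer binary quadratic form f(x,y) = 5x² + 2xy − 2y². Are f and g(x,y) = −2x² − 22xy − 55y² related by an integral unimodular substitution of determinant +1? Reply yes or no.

D₁ = 44, D₂ = 44
river cycle of f (length 2): (-2, 6, 1), (1, 6, -2)
river cycle of g (length 2): (-2, 6, 1), (1, 6, -2)
cycles coincide ⇒ equivalent

yes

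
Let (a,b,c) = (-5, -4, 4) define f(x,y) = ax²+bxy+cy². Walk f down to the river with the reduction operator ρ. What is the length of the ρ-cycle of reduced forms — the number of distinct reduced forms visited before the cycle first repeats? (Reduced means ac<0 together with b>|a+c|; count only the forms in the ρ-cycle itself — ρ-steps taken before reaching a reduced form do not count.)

D = 96, ⌊√D⌋ = 9
descent: ρ → (4,4,-5)  [lands on river]
river: ρ → (-5,6,3)
river: ρ → (3,6,-5)
river: ρ → (-5,4,4)
ρ-cycle length = 4 (tail of 1 descent step not counted)

4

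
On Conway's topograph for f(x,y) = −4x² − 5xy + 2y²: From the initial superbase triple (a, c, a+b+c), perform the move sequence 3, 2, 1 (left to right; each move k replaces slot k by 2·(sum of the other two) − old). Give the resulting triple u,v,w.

start (-4,2,-7) = (f(1,0),f(0,1),f(1,1))
replace slot 3: 2·((-4)+2) − (-7) = 3 → (-4,2,3)
replace slot 2: 2·((-4)+3) − 2 = -4 → (-4,-4,3)
replace slot 1: 2·((-4)+3) − (-4) = 2 → (2,-4,3)

2,-4,3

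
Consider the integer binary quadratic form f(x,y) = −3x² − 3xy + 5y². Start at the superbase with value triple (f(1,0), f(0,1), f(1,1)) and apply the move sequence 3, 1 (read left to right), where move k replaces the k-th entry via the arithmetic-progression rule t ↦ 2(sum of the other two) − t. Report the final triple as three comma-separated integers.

start (-3,5,-1) = (f(1,0),f(0,1),f(1,1))
replace slot 3: 2·((-3)+5) − (-1) = 5 → (-3,5,5)
replace slot 1: 2·(5+5) − (-3) = 23 → (23,5,5)

23,5,5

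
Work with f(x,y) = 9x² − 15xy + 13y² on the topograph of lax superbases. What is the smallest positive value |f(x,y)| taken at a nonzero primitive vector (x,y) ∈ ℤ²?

translate: b→3 (≡-15 mod 18), so (9,-15,13)→(9,3,7)
flip: (9,3,7)→(7,-3,9)
reduced (well bottom): (7,-3,9) with a≤c, −a<b≤a
well minimum = a = 7

7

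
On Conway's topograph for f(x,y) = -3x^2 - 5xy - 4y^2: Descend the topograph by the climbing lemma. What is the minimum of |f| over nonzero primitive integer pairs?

translate: b→-1 (≡5 mod 6), so (3,5,4)→(3,-1,2)
flip: (3,-1,2)→(2,1,3)
reduced (well bottom): (2,1,3) with a≤c, −a<b≤a
well minimum |f| = |-2| = 2 (negative-definite)

2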